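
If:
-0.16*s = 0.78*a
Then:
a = -0.205128205128205*s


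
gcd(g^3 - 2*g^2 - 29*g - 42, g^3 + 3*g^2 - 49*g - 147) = g^2 - 4*g - 21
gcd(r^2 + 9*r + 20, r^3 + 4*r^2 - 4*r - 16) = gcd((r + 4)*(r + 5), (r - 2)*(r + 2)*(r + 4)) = r + 4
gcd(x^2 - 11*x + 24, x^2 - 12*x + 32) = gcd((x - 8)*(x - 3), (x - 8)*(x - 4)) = x - 8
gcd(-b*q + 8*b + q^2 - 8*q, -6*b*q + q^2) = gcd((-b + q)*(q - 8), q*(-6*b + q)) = 1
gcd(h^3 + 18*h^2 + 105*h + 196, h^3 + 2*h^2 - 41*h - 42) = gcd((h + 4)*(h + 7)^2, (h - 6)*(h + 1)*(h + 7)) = h + 7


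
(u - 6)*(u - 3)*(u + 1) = u^3 - 8*u^2 + 9*u + 18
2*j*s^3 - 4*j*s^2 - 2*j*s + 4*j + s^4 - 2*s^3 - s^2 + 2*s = (2*j + s)*(s - 2)*(s - 1)*(s + 1)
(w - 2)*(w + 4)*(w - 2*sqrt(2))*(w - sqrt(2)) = w^4 - 3*sqrt(2)*w^3 + 2*w^3 - 6*sqrt(2)*w^2 - 4*w^2 + 8*w + 24*sqrt(2)*w - 32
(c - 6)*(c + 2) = c^2 - 4*c - 12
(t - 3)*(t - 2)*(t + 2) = t^3 - 3*t^2 - 4*t + 12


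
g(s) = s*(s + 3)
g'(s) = 2*s + 3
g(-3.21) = 0.67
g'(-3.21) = -3.42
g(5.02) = 40.26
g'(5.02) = 13.04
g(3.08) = 18.73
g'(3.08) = 9.16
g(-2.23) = -1.72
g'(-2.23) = -1.46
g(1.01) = 4.05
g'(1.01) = 5.02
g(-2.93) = -0.21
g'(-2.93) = -2.86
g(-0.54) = -1.33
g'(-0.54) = 1.92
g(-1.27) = -2.20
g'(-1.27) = 0.46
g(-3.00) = 0.00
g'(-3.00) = -3.00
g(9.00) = 108.00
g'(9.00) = 21.00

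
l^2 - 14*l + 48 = (l - 8)*(l - 6)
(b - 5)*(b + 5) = b^2 - 25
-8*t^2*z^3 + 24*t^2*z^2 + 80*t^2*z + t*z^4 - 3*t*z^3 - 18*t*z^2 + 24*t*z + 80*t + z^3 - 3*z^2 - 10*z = (-8*t + z)*(z - 5)*(z + 2)*(t*z + 1)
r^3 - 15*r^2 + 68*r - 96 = (r - 8)*(r - 4)*(r - 3)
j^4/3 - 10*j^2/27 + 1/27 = (j/3 + 1/3)*(j - 1)*(j - 1/3)*(j + 1/3)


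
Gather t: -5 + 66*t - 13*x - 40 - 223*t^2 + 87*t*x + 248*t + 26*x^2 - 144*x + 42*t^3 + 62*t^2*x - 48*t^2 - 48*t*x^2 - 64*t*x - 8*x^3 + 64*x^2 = 42*t^3 + t^2*(62*x - 271) + t*(-48*x^2 + 23*x + 314) - 8*x^3 + 90*x^2 - 157*x - 45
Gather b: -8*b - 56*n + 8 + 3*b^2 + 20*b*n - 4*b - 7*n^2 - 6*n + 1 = 3*b^2 + b*(20*n - 12) - 7*n^2 - 62*n + 9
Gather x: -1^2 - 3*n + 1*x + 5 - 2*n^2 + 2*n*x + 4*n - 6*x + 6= -2*n^2 + n + x*(2*n - 5) + 10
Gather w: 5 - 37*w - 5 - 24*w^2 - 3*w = -24*w^2 - 40*w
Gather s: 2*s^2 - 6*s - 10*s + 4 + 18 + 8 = 2*s^2 - 16*s + 30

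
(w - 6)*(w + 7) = w^2 + w - 42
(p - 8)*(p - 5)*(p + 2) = p^3 - 11*p^2 + 14*p + 80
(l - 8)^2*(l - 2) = l^3 - 18*l^2 + 96*l - 128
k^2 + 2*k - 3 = (k - 1)*(k + 3)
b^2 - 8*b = b*(b - 8)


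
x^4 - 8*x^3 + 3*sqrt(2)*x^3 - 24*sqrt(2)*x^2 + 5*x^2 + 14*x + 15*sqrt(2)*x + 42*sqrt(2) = (x - 7)*(x - 2)*(x + 1)*(x + 3*sqrt(2))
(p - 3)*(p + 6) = p^2 + 3*p - 18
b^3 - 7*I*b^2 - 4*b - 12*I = (b - 6*I)*(b - 2*I)*(b + I)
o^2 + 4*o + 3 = (o + 1)*(o + 3)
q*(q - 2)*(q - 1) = q^3 - 3*q^2 + 2*q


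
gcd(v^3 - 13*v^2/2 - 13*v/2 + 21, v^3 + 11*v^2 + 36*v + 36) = v + 2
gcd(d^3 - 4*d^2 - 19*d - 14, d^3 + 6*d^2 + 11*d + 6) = d^2 + 3*d + 2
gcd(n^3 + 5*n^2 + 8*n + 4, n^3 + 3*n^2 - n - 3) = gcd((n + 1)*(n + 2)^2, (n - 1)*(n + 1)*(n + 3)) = n + 1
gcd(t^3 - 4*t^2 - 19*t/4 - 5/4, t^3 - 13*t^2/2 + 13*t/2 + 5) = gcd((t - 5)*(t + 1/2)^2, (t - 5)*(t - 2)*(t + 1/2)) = t^2 - 9*t/2 - 5/2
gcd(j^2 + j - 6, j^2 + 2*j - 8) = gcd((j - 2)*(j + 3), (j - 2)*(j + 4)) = j - 2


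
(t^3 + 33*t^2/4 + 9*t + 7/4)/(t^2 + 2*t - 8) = (4*t^3 + 33*t^2 + 36*t + 7)/(4*(t^2 + 2*t - 8))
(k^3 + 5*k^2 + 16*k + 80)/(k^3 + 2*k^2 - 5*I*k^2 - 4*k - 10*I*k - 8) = (k^2 + k*(5 + 4*I) + 20*I)/(k^2 + k*(2 - I) - 2*I)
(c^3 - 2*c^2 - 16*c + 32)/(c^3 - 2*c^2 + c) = (c^3 - 2*c^2 - 16*c + 32)/(c*(c^2 - 2*c + 1))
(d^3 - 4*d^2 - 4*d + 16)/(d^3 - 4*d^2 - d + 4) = (d^2 - 4)/(d^2 - 1)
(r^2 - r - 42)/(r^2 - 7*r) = (r + 6)/r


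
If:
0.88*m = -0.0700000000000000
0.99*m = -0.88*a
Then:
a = 0.09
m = -0.08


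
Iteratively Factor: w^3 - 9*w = (w + 3)*(w^2 - 3*w) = (w - 3)*(w + 3)*(w)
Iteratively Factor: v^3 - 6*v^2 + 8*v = (v - 4)*(v^2 - 2*v) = (v - 4)*(v - 2)*(v)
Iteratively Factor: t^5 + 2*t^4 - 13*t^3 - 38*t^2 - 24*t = (t + 3)*(t^4 - t^3 - 10*t^2 - 8*t) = t*(t + 3)*(t^3 - t^2 - 10*t - 8) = t*(t - 4)*(t + 3)*(t^2 + 3*t + 2) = t*(t - 4)*(t + 1)*(t + 3)*(t + 2)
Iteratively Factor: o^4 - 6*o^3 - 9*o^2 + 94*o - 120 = (o + 4)*(o^3 - 10*o^2 + 31*o - 30) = (o - 3)*(o + 4)*(o^2 - 7*o + 10) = (o - 3)*(o - 2)*(o + 4)*(o - 5)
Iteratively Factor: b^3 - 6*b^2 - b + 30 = (b - 3)*(b^2 - 3*b - 10) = (b - 3)*(b + 2)*(b - 5)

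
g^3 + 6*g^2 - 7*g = g*(g - 1)*(g + 7)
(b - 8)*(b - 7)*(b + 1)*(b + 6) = b^4 - 8*b^3 - 43*b^2 + 302*b + 336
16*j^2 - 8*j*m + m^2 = (-4*j + m)^2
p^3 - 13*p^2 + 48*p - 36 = (p - 6)^2*(p - 1)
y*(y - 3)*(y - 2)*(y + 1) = y^4 - 4*y^3 + y^2 + 6*y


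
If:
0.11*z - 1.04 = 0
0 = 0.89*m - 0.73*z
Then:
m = 7.75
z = 9.45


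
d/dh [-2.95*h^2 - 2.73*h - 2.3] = -5.9*h - 2.73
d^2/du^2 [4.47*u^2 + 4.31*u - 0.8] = 8.94000000000000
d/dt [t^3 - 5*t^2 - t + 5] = 3*t^2 - 10*t - 1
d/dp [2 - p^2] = -2*p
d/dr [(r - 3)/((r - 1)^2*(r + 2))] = (-2*r^2 + 7*r + 7)/(r^5 + r^4 - 5*r^3 - r^2 + 8*r - 4)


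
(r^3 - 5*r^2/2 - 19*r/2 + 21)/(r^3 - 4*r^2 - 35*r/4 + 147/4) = 2*(r - 2)/(2*r - 7)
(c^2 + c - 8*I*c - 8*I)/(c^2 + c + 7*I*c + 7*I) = (c - 8*I)/(c + 7*I)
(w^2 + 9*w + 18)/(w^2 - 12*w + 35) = (w^2 + 9*w + 18)/(w^2 - 12*w + 35)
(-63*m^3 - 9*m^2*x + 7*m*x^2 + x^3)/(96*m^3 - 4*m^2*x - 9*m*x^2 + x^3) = (-21*m^2 + 4*m*x + x^2)/(32*m^2 - 12*m*x + x^2)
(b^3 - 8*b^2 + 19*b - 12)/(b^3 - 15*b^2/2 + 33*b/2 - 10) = 2*(b - 3)/(2*b - 5)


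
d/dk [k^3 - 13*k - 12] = 3*k^2 - 13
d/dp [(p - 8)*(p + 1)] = 2*p - 7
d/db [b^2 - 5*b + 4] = 2*b - 5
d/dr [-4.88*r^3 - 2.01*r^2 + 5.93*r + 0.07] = -14.64*r^2 - 4.02*r + 5.93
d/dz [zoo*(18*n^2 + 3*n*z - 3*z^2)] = zoo*(n + z)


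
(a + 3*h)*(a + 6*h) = a^2 + 9*a*h + 18*h^2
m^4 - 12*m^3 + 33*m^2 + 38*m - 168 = (m - 7)*(m - 4)*(m - 3)*(m + 2)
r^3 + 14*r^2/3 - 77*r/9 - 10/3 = (r - 5/3)*(r + 1/3)*(r + 6)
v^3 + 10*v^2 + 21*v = v*(v + 3)*(v + 7)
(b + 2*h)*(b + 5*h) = b^2 + 7*b*h + 10*h^2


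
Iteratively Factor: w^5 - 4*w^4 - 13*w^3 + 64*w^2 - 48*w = (w - 4)*(w^4 - 13*w^2 + 12*w) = (w - 4)*(w + 4)*(w^3 - 4*w^2 + 3*w) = w*(w - 4)*(w + 4)*(w^2 - 4*w + 3) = w*(w - 4)*(w - 1)*(w + 4)*(w - 3)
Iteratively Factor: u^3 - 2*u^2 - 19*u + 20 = (u + 4)*(u^2 - 6*u + 5) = (u - 1)*(u + 4)*(u - 5)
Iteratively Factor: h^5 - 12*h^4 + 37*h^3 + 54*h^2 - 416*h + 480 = (h - 5)*(h^4 - 7*h^3 + 2*h^2 + 64*h - 96) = (h - 5)*(h - 4)*(h^3 - 3*h^2 - 10*h + 24) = (h - 5)*(h - 4)*(h + 3)*(h^2 - 6*h + 8) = (h - 5)*(h - 4)*(h - 2)*(h + 3)*(h - 4)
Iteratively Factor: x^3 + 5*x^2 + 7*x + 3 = (x + 1)*(x^2 + 4*x + 3) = (x + 1)*(x + 3)*(x + 1)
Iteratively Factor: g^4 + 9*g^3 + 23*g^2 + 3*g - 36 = (g - 1)*(g^3 + 10*g^2 + 33*g + 36) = (g - 1)*(g + 4)*(g^2 + 6*g + 9) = (g - 1)*(g + 3)*(g + 4)*(g + 3)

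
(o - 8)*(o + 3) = o^2 - 5*o - 24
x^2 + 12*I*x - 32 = (x + 4*I)*(x + 8*I)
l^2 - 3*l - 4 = (l - 4)*(l + 1)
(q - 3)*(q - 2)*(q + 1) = q^3 - 4*q^2 + q + 6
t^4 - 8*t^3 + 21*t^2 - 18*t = t*(t - 3)^2*(t - 2)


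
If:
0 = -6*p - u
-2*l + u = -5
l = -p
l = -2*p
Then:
No Solution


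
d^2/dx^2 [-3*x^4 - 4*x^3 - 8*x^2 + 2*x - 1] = -36*x^2 - 24*x - 16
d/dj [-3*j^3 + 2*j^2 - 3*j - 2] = -9*j^2 + 4*j - 3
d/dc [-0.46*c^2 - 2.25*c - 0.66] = -0.92*c - 2.25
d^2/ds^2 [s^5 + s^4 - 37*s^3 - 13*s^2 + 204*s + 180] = 20*s^3 + 12*s^2 - 222*s - 26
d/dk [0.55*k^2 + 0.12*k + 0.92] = 1.1*k + 0.12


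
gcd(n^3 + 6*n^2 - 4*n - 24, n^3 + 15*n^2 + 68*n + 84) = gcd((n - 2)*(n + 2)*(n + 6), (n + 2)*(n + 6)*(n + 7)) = n^2 + 8*n + 12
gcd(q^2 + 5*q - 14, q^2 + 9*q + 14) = q + 7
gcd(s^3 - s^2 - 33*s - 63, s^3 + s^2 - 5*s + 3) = s + 3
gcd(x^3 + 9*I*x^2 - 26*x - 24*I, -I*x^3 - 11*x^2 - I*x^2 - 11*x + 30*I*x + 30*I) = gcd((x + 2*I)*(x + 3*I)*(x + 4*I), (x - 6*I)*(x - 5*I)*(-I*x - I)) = 1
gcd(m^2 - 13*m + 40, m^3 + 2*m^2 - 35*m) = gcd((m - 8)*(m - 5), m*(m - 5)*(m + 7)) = m - 5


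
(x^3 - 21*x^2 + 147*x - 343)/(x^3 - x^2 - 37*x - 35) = (x^2 - 14*x + 49)/(x^2 + 6*x + 5)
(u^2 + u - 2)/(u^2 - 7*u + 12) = (u^2 + u - 2)/(u^2 - 7*u + 12)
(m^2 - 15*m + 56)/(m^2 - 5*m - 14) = (m - 8)/(m + 2)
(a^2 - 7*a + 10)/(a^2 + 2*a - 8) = (a - 5)/(a + 4)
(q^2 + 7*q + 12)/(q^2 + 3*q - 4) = (q + 3)/(q - 1)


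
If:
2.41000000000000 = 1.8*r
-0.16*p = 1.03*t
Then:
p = -6.4375*t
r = 1.34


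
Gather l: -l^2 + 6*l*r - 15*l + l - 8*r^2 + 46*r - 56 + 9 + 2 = -l^2 + l*(6*r - 14) - 8*r^2 + 46*r - 45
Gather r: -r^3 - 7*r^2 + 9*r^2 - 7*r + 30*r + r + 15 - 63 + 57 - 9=-r^3 + 2*r^2 + 24*r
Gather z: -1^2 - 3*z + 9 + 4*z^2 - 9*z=4*z^2 - 12*z + 8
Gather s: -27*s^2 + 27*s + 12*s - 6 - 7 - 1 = -27*s^2 + 39*s - 14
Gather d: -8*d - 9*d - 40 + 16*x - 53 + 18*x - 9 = -17*d + 34*x - 102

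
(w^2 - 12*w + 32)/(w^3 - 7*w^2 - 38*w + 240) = (w - 4)/(w^2 + w - 30)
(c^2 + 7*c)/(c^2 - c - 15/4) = 4*c*(c + 7)/(4*c^2 - 4*c - 15)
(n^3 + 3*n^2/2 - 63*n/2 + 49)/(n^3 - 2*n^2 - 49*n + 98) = (n - 7/2)/(n - 7)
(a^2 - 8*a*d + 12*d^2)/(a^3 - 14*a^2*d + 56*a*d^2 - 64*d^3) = (a - 6*d)/(a^2 - 12*a*d + 32*d^2)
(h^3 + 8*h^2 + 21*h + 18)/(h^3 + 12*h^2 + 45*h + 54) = (h + 2)/(h + 6)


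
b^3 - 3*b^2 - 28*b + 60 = (b - 6)*(b - 2)*(b + 5)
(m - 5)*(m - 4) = m^2 - 9*m + 20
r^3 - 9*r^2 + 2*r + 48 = (r - 8)*(r - 3)*(r + 2)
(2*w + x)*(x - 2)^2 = 2*w*x^2 - 8*w*x + 8*w + x^3 - 4*x^2 + 4*x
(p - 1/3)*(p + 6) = p^2 + 17*p/3 - 2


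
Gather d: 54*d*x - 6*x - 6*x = 54*d*x - 12*x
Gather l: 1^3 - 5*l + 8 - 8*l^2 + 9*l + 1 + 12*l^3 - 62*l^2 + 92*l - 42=12*l^3 - 70*l^2 + 96*l - 32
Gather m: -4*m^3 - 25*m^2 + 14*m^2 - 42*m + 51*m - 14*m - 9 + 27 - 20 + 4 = -4*m^3 - 11*m^2 - 5*m + 2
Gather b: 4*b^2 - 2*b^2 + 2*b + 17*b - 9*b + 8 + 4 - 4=2*b^2 + 10*b + 8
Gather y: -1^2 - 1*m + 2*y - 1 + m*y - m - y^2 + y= -2*m - y^2 + y*(m + 3) - 2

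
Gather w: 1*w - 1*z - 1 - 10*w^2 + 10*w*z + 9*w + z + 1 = -10*w^2 + w*(10*z + 10)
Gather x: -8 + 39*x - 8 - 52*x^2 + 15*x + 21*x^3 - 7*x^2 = 21*x^3 - 59*x^2 + 54*x - 16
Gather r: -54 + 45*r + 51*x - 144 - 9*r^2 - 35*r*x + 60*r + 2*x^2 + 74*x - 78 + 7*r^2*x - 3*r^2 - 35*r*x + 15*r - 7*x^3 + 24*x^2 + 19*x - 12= r^2*(7*x - 12) + r*(120 - 70*x) - 7*x^3 + 26*x^2 + 144*x - 288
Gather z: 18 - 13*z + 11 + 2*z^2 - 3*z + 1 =2*z^2 - 16*z + 30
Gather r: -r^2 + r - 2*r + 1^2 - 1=-r^2 - r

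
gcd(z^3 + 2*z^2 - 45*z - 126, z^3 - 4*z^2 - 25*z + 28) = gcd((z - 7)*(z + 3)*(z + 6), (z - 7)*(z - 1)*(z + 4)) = z - 7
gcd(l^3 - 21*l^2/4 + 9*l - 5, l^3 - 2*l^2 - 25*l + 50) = l - 2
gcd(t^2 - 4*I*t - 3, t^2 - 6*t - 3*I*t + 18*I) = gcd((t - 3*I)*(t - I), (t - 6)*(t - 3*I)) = t - 3*I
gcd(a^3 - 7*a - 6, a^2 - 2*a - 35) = 1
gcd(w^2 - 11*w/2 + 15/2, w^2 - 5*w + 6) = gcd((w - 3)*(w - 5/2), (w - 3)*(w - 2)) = w - 3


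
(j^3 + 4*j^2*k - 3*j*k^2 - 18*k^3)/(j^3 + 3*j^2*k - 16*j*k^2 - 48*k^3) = (j^2 + j*k - 6*k^2)/(j^2 - 16*k^2)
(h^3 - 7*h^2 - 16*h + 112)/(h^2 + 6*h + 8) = (h^2 - 11*h + 28)/(h + 2)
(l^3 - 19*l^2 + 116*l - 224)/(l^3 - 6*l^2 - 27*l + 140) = (l - 8)/(l + 5)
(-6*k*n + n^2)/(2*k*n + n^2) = (-6*k + n)/(2*k + n)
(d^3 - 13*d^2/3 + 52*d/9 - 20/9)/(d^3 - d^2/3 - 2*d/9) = (3*d^2 - 11*d + 10)/(d*(3*d + 1))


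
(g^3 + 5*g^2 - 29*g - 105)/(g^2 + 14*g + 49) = (g^2 - 2*g - 15)/(g + 7)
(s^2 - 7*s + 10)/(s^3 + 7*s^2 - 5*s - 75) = (s^2 - 7*s + 10)/(s^3 + 7*s^2 - 5*s - 75)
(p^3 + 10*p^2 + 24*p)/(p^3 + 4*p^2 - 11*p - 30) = p*(p^2 + 10*p + 24)/(p^3 + 4*p^2 - 11*p - 30)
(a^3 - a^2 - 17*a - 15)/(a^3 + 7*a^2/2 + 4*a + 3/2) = 2*(a^2 - 2*a - 15)/(2*a^2 + 5*a + 3)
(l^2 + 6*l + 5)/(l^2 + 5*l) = (l + 1)/l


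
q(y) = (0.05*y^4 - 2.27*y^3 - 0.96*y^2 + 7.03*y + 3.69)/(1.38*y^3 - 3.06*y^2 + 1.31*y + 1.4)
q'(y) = (-4.14*y^2 + 6.12*y - 1.31)*(0.05*y^4 - 2.27*y^3 - 0.96*y^2 + 7.03*y + 3.69)/(1.38*y^3 - 3.06*y^2 + 1.31*y + 1.4)^2 + (0.2*y^3 - 6.81*y^2 - 1.92*y + 7.03)/(1.38*y^3 - 3.06*y^2 + 1.31*y + 1.4)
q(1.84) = -0.09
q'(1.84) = -8.76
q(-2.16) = -0.27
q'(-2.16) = 0.46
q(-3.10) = -0.61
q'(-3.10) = 0.29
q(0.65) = 5.41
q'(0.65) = 5.93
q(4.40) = -2.42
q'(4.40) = 0.24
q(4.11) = -2.49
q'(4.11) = 0.25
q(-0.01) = 2.61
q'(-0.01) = 2.50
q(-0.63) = 0.55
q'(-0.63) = -1.75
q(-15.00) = -1.84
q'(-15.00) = 0.05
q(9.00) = -1.73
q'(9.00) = 0.09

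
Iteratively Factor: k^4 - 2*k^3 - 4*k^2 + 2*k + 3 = (k + 1)*(k^3 - 3*k^2 - k + 3) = (k - 3)*(k + 1)*(k^2 - 1) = (k - 3)*(k - 1)*(k + 1)*(k + 1)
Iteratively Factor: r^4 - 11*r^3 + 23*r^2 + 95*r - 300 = (r - 4)*(r^3 - 7*r^2 - 5*r + 75) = (r - 5)*(r - 4)*(r^2 - 2*r - 15) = (r - 5)^2*(r - 4)*(r + 3)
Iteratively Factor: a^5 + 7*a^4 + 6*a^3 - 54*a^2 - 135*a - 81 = (a + 3)*(a^4 + 4*a^3 - 6*a^2 - 36*a - 27) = (a + 3)^2*(a^3 + a^2 - 9*a - 9) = (a + 3)^3*(a^2 - 2*a - 3) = (a + 1)*(a + 3)^3*(a - 3)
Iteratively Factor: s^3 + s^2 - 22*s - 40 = (s + 2)*(s^2 - s - 20) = (s - 5)*(s + 2)*(s + 4)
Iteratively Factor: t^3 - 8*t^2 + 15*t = (t - 3)*(t^2 - 5*t) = t*(t - 3)*(t - 5)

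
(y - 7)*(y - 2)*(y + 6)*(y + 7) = y^4 + 4*y^3 - 61*y^2 - 196*y + 588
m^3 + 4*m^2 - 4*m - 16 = (m - 2)*(m + 2)*(m + 4)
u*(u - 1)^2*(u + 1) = u^4 - u^3 - u^2 + u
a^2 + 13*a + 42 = (a + 6)*(a + 7)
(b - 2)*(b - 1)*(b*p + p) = b^3*p - 2*b^2*p - b*p + 2*p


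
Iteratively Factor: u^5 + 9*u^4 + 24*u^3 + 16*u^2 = (u + 4)*(u^4 + 5*u^3 + 4*u^2) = u*(u + 4)*(u^3 + 5*u^2 + 4*u) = u*(u + 1)*(u + 4)*(u^2 + 4*u) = u^2*(u + 1)*(u + 4)*(u + 4)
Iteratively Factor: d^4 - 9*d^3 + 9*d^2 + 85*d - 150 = (d - 5)*(d^3 - 4*d^2 - 11*d + 30) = (d - 5)*(d + 3)*(d^2 - 7*d + 10) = (d - 5)^2*(d + 3)*(d - 2)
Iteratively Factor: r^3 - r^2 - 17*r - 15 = (r - 5)*(r^2 + 4*r + 3) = (r - 5)*(r + 3)*(r + 1)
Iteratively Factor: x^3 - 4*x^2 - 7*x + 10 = (x + 2)*(x^2 - 6*x + 5) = (x - 1)*(x + 2)*(x - 5)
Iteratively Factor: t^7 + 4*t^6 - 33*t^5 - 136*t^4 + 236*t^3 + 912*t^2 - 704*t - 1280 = (t + 1)*(t^6 + 3*t^5 - 36*t^4 - 100*t^3 + 336*t^2 + 576*t - 1280) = (t - 5)*(t + 1)*(t^5 + 8*t^4 + 4*t^3 - 80*t^2 - 64*t + 256) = (t - 5)*(t - 2)*(t + 1)*(t^4 + 10*t^3 + 24*t^2 - 32*t - 128) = (t - 5)*(t - 2)*(t + 1)*(t + 4)*(t^3 + 6*t^2 - 32) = (t - 5)*(t - 2)*(t + 1)*(t + 4)^2*(t^2 + 2*t - 8) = (t - 5)*(t - 2)*(t + 1)*(t + 4)^3*(t - 2)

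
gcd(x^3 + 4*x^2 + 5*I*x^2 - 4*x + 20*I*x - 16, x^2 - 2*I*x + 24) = x + 4*I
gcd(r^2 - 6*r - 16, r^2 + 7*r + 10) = r + 2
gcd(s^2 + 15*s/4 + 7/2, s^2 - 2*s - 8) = s + 2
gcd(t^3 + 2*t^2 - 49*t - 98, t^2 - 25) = 1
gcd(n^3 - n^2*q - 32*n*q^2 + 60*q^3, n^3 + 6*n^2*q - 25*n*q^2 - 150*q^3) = -n^2 - n*q + 30*q^2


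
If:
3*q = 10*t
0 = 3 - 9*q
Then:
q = 1/3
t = 1/10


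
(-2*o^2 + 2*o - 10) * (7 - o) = 2*o^3 - 16*o^2 + 24*o - 70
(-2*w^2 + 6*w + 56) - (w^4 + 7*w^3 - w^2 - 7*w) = -w^4 - 7*w^3 - w^2 + 13*w + 56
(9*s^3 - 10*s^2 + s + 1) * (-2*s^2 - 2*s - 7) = -18*s^5 + 2*s^4 - 45*s^3 + 66*s^2 - 9*s - 7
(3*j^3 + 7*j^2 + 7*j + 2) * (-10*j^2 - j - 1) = -30*j^5 - 73*j^4 - 80*j^3 - 34*j^2 - 9*j - 2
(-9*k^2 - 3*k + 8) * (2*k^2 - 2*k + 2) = -18*k^4 + 12*k^3 + 4*k^2 - 22*k + 16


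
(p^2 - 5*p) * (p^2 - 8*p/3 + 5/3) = p^4 - 23*p^3/3 + 15*p^2 - 25*p/3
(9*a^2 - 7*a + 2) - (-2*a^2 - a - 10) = 11*a^2 - 6*a + 12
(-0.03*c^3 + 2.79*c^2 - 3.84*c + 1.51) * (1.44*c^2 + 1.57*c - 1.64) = -0.0432*c^5 + 3.9705*c^4 - 1.1001*c^3 - 8.43*c^2 + 8.6683*c - 2.4764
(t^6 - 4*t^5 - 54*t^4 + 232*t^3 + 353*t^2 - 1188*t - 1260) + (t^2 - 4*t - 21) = t^6 - 4*t^5 - 54*t^4 + 232*t^3 + 354*t^2 - 1192*t - 1281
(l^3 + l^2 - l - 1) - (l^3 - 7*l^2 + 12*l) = 8*l^2 - 13*l - 1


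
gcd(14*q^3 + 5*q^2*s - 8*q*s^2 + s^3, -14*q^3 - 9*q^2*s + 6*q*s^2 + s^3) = 2*q^2 + q*s - s^2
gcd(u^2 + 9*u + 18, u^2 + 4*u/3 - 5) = u + 3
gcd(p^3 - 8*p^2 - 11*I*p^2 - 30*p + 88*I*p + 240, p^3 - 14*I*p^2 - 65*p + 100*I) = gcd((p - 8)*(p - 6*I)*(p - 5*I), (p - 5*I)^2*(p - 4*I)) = p - 5*I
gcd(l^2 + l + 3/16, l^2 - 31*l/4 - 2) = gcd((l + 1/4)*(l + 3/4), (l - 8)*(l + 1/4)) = l + 1/4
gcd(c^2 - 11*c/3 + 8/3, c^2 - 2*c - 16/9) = c - 8/3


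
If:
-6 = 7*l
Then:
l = -6/7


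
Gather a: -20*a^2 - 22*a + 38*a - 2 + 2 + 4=-20*a^2 + 16*a + 4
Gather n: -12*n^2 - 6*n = -12*n^2 - 6*n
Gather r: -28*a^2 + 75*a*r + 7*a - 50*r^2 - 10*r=-28*a^2 + 7*a - 50*r^2 + r*(75*a - 10)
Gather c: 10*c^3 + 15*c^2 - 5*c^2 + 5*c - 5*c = 10*c^3 + 10*c^2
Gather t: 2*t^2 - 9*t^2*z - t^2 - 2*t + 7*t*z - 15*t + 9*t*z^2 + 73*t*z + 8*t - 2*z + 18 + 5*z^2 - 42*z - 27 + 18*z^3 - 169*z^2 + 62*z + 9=t^2*(1 - 9*z) + t*(9*z^2 + 80*z - 9) + 18*z^3 - 164*z^2 + 18*z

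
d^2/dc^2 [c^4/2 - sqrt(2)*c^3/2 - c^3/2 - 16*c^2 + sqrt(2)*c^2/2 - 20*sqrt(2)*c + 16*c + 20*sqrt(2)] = 6*c^2 - 3*sqrt(2)*c - 3*c - 32 + sqrt(2)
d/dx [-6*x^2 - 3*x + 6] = -12*x - 3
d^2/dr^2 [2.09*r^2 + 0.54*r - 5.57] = 4.18000000000000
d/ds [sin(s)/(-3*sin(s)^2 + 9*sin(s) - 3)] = -cos(s)^3/(3*(sin(s)^2 - 3*sin(s) + 1)^2)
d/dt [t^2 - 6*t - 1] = 2*t - 6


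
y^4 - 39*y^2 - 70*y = y*(y - 7)*(y + 2)*(y + 5)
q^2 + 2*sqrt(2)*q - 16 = (q - 2*sqrt(2))*(q + 4*sqrt(2))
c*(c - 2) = c^2 - 2*c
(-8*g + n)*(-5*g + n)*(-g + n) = -40*g^3 + 53*g^2*n - 14*g*n^2 + n^3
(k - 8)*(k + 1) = k^2 - 7*k - 8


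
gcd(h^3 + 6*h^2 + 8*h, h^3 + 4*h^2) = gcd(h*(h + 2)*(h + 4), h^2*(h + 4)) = h^2 + 4*h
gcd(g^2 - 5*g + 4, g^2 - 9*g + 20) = g - 4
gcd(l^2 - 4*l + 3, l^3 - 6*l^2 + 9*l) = l - 3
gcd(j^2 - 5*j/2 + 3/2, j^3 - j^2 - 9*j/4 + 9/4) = j^2 - 5*j/2 + 3/2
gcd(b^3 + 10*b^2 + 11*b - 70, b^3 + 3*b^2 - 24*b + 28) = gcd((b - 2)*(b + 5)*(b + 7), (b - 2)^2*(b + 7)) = b^2 + 5*b - 14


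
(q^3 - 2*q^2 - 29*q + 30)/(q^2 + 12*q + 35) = (q^2 - 7*q + 6)/(q + 7)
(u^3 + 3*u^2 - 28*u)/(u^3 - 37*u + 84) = u/(u - 3)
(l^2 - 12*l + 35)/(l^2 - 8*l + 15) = (l - 7)/(l - 3)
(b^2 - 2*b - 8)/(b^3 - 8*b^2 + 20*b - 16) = (b + 2)/(b^2 - 4*b + 4)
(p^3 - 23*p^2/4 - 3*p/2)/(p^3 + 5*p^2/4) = (4*p^2 - 23*p - 6)/(p*(4*p + 5))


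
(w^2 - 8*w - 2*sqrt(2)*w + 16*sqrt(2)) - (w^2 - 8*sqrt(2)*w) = -8*w + 6*sqrt(2)*w + 16*sqrt(2)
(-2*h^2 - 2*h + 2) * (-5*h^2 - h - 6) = 10*h^4 + 12*h^3 + 4*h^2 + 10*h - 12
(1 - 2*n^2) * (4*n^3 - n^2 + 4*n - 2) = -8*n^5 + 2*n^4 - 4*n^3 + 3*n^2 + 4*n - 2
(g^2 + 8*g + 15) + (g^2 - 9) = 2*g^2 + 8*g + 6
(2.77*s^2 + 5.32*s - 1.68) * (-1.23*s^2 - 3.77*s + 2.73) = -3.4071*s^4 - 16.9865*s^3 - 10.4279*s^2 + 20.8572*s - 4.5864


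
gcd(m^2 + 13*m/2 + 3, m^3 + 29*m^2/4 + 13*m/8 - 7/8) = m + 1/2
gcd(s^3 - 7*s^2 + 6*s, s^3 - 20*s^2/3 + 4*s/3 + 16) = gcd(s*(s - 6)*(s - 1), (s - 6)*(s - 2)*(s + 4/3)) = s - 6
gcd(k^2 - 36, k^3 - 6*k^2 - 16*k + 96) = k - 6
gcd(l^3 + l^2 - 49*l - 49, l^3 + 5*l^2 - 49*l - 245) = l^2 - 49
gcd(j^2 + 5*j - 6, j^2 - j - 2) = 1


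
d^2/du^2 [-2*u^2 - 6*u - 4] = -4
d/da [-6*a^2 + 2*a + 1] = 2 - 12*a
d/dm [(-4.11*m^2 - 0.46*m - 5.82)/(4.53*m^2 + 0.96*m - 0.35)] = (-1.8618*m^2 + 55.6062*m + 5.7482)/(20.5209*m^4 + 8.6976*m^3 - 2.2494*m^2 - 0.672*m + 0.1225)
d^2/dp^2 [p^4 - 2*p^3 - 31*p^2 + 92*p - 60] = 12*p^2 - 12*p - 62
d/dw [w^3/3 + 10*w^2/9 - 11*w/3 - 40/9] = w^2 + 20*w/9 - 11/3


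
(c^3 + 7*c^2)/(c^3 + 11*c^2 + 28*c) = c/(c + 4)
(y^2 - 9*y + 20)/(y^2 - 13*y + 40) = (y - 4)/(y - 8)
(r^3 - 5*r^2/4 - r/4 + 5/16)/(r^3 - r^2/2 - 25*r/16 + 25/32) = 2*(2*r + 1)/(4*r + 5)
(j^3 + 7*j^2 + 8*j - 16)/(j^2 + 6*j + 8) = (j^2 + 3*j - 4)/(j + 2)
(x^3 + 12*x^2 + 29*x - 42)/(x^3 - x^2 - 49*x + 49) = (x + 6)/(x - 7)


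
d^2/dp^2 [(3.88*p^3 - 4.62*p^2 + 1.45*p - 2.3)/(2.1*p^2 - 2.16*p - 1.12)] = (-5.6843418860808e-14*p^4 + 25.332936*p^3 - 69.736464*p^2 + 112.261632*p - 50.887296)/(9.261*p^6 - 28.5768*p^5 + 14.57568*p^4 + 20.404224*p^3 - 7.773696*p^2 - 8.128512*p - 1.404928)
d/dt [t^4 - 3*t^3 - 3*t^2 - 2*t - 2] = 4*t^3 - 9*t^2 - 6*t - 2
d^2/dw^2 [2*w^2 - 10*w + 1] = 4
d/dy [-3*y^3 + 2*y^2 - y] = -9*y^2 + 4*y - 1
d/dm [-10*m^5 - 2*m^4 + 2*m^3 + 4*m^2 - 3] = 2*m*(-25*m^3 - 4*m^2 + 3*m + 4)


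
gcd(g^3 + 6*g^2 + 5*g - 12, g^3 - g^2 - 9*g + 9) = g^2 + 2*g - 3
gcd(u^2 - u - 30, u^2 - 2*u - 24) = u - 6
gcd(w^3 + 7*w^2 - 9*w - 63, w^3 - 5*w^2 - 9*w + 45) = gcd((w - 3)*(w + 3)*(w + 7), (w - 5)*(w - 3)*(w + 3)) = w^2 - 9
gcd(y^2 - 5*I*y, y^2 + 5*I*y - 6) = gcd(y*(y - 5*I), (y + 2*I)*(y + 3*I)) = 1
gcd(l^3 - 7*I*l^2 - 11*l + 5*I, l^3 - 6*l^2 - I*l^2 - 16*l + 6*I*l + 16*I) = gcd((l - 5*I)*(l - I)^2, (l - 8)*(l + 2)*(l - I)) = l - I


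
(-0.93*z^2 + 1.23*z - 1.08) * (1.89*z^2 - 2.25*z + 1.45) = -1.7577*z^4 + 4.4172*z^3 - 6.1572*z^2 + 4.2135*z - 1.566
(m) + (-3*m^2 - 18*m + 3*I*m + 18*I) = -3*m^2 - 17*m + 3*I*m + 18*I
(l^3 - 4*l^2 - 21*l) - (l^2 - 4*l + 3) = l^3 - 5*l^2 - 17*l - 3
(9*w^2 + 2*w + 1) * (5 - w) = -9*w^3 + 43*w^2 + 9*w + 5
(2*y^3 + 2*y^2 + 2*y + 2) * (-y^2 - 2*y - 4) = -2*y^5 - 6*y^4 - 14*y^3 - 14*y^2 - 12*y - 8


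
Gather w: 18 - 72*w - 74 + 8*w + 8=-64*w - 48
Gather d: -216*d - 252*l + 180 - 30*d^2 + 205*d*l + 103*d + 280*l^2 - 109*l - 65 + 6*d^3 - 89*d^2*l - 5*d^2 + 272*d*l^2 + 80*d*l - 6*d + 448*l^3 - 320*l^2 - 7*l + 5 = 6*d^3 + d^2*(-89*l - 35) + d*(272*l^2 + 285*l - 119) + 448*l^3 - 40*l^2 - 368*l + 120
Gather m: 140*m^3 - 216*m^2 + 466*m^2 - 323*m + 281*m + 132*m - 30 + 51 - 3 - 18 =140*m^3 + 250*m^2 + 90*m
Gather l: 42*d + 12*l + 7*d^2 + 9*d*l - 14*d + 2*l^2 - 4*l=7*d^2 + 28*d + 2*l^2 + l*(9*d + 8)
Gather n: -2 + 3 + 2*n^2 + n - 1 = 2*n^2 + n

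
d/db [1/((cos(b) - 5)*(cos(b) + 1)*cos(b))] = (3*sin(b) - 5*sin(b)/cos(b)^2 - 8*tan(b))/((cos(b) - 5)^2*(cos(b) + 1)^2)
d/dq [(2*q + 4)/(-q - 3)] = -2/(q + 3)^2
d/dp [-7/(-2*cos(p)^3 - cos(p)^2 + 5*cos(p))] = 7*(6*cos(p)^2 + 2*cos(p) - 5)*sin(p)/((cos(p) + cos(2*p) - 4)^2*cos(p)^2)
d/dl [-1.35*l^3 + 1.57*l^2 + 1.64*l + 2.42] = -4.05*l^2 + 3.14*l + 1.64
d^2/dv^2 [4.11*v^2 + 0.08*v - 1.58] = 8.22000000000000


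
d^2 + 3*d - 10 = (d - 2)*(d + 5)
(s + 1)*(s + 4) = s^2 + 5*s + 4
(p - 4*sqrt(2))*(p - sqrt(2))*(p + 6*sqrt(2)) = p^3 + sqrt(2)*p^2 - 52*p + 48*sqrt(2)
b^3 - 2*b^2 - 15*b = b*(b - 5)*(b + 3)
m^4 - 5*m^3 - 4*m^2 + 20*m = m*(m - 5)*(m - 2)*(m + 2)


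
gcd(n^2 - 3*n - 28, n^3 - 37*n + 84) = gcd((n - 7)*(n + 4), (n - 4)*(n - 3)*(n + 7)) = 1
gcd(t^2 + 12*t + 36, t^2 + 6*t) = t + 6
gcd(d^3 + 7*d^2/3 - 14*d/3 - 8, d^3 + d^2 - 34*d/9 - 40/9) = d^2 - 2*d/3 - 8/3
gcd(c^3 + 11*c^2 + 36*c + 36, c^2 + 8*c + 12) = c^2 + 8*c + 12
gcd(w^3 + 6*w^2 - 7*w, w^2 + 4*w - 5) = w - 1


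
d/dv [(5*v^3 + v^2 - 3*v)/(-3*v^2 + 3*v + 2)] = (-15*v^4 + 30*v^3 + 24*v^2 + 4*v - 6)/(9*v^4 - 18*v^3 - 3*v^2 + 12*v + 4)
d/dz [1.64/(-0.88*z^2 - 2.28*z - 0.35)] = (2.8864*z + 3.7392)/(0.88*z^2 + 2.28*z + 0.35)^2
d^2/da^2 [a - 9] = 0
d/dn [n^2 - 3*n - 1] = 2*n - 3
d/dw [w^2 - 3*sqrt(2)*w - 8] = 2*w - 3*sqrt(2)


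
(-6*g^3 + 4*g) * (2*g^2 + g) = -12*g^5 - 6*g^4 + 8*g^3 + 4*g^2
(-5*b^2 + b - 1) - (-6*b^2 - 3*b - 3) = b^2 + 4*b + 2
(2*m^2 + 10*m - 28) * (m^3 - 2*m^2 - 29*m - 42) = 2*m^5 + 6*m^4 - 106*m^3 - 318*m^2 + 392*m + 1176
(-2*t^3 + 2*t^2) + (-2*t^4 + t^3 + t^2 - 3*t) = -2*t^4 - t^3 + 3*t^2 - 3*t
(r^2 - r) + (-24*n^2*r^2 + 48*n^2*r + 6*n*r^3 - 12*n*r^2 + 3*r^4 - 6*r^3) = -24*n^2*r^2 + 48*n^2*r + 6*n*r^3 - 12*n*r^2 + 3*r^4 - 6*r^3 + r^2 - r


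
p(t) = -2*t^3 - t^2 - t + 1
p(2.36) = -33.22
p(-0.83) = 2.28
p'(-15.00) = -1321.00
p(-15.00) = 6541.00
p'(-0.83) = -3.47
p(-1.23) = 4.44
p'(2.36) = -39.14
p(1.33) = -6.80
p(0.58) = -0.31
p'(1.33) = -14.27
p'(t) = -6*t^2 - 2*t - 1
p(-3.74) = 95.38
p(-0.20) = 1.18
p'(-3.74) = -77.45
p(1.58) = -10.97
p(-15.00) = 6541.00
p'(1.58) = -19.14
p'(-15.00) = -1321.00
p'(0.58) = -4.18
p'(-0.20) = -0.84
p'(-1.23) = -7.62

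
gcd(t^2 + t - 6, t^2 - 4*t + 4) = t - 2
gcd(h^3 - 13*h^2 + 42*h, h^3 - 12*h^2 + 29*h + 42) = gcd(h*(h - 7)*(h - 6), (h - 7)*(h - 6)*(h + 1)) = h^2 - 13*h + 42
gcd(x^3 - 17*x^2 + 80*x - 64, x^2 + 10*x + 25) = 1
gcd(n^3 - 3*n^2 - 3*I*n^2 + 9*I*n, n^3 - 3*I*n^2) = n^2 - 3*I*n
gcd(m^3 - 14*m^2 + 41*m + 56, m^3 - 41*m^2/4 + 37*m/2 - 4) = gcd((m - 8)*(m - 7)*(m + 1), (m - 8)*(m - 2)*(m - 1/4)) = m - 8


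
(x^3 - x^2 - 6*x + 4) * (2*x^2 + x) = 2*x^5 - x^4 - 13*x^3 + 2*x^2 + 4*x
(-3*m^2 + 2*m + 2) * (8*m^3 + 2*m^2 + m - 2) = -24*m^5 + 10*m^4 + 17*m^3 + 12*m^2 - 2*m - 4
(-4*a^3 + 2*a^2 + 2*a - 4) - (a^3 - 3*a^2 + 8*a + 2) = -5*a^3 + 5*a^2 - 6*a - 6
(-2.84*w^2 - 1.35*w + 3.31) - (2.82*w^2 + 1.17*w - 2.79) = -5.66*w^2 - 2.52*w + 6.1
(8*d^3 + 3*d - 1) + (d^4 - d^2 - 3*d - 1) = d^4 + 8*d^3 - d^2 - 2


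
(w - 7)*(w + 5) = w^2 - 2*w - 35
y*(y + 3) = y^2 + 3*y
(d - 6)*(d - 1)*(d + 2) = d^3 - 5*d^2 - 8*d + 12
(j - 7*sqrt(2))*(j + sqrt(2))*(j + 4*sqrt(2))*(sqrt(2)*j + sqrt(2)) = sqrt(2)*j^4 - 4*j^3 + sqrt(2)*j^3 - 62*sqrt(2)*j^2 - 4*j^2 - 112*j - 62*sqrt(2)*j - 112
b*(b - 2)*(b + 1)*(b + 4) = b^4 + 3*b^3 - 6*b^2 - 8*b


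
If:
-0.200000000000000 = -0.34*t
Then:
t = 0.59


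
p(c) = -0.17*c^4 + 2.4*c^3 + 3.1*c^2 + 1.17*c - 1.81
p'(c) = -0.68*c^3 + 7.2*c^2 + 6.2*c + 1.17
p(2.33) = 43.09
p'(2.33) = 46.10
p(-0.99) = -2.42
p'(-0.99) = 2.75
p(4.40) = 204.08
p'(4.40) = 109.92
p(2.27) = 40.38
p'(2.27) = 44.39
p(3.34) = 104.95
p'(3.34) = 76.86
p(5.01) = 276.56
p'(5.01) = 127.44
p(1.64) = 17.80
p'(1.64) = 27.70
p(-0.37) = -1.94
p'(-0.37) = -0.10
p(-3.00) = -55.99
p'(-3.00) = 65.73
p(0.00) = -1.81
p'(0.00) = 1.17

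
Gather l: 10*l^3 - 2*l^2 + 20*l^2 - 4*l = 10*l^3 + 18*l^2 - 4*l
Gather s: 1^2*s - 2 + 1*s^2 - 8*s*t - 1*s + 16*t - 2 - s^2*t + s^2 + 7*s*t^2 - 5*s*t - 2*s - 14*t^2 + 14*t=s^2*(2 - t) + s*(7*t^2 - 13*t - 2) - 14*t^2 + 30*t - 4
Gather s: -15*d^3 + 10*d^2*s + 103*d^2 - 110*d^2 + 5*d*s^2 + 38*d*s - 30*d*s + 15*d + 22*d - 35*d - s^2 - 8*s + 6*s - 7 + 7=-15*d^3 - 7*d^2 + 2*d + s^2*(5*d - 1) + s*(10*d^2 + 8*d - 2)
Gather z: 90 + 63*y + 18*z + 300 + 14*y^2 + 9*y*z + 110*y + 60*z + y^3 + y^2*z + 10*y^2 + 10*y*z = y^3 + 24*y^2 + 173*y + z*(y^2 + 19*y + 78) + 390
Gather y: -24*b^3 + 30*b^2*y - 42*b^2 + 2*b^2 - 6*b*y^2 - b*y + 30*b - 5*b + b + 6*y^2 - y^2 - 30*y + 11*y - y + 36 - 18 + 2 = -24*b^3 - 40*b^2 + 26*b + y^2*(5 - 6*b) + y*(30*b^2 - b - 20) + 20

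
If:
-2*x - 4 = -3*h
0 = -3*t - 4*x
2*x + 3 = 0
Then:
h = 1/3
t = 2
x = -3/2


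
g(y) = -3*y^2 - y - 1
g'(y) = -6*y - 1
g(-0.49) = -1.23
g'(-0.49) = 1.94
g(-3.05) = -25.86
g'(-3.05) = 17.30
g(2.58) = -23.55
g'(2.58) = -16.48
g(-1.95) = -10.46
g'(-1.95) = 10.70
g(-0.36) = -1.03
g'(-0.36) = 1.16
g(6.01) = -115.37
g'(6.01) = -37.06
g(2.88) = -28.76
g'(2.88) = -18.28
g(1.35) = -7.82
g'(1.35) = -9.10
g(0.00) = -1.00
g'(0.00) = -1.00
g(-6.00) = -103.00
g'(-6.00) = 35.00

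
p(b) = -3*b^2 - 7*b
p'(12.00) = -79.00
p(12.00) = -516.00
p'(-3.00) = 11.00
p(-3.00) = -6.00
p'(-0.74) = -2.56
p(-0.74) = 3.54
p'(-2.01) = 5.06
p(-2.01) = 1.95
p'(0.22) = -8.32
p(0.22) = -1.69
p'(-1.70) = 3.20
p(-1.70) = 3.23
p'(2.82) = -23.92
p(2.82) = -43.60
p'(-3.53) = 14.18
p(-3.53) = -12.67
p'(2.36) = -21.16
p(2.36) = -33.23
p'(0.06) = -7.36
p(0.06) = -0.43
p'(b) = -6*b - 7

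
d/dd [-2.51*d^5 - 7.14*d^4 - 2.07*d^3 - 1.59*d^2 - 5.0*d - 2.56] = -12.55*d^4 - 28.56*d^3 - 6.21*d^2 - 3.18*d - 5.0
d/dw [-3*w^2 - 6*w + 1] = -6*w - 6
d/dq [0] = 0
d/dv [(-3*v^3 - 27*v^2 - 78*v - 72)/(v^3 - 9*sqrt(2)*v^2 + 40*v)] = 3*(-v*(v^2 - 9*sqrt(2)*v + 40)*(3*v^2 + 18*v + 26) + (3*v^2 - 18*sqrt(2)*v + 40)*(v^3 + 9*v^2 + 26*v + 24))/(v^2*(v^2 - 9*sqrt(2)*v + 40)^2)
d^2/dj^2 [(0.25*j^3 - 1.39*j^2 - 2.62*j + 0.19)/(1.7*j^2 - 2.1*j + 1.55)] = (-24.1807*j^3 + 20.388*j^2 + 40.95615*j - 23.06065)/(4.913*j^6 - 18.207*j^5 + 35.9295*j^4 - 42.462*j^3 + 32.75925*j^2 - 15.13575*j + 3.723875)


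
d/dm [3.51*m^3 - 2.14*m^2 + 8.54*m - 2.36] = 10.53*m^2 - 4.28*m + 8.54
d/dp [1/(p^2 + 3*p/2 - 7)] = 2*(-4*p - 3)/(2*p^2 + 3*p - 14)^2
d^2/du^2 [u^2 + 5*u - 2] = 2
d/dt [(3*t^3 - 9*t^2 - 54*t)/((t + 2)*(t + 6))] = 3*(t^4 + 16*t^3 + 30*t^2 - 72*t - 216)/(t^4 + 16*t^3 + 88*t^2 + 192*t + 144)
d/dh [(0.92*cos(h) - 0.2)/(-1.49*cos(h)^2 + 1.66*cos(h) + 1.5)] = (-1.3708*cos(h)^2 + 0.596*cos(h) - 1.712)*sin(h)/(2.2201*cos(h)^4 - 4.9468*cos(h)^3 - 1.7144*cos(h)^2 + 4.98*cos(h) + 2.25)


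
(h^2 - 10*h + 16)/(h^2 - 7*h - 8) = (h - 2)/(h + 1)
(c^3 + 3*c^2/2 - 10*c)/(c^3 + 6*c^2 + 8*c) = (c - 5/2)/(c + 2)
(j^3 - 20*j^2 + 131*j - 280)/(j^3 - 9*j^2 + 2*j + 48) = (j^2 - 12*j + 35)/(j^2 - j - 6)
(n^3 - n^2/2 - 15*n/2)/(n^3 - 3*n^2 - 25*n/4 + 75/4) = 2*n/(2*n - 5)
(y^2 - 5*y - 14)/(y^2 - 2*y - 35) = (y + 2)/(y + 5)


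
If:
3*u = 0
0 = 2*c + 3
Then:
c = -3/2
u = 0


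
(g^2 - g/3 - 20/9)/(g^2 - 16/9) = (3*g - 5)/(3*g - 4)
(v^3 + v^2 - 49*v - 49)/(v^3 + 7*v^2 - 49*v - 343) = (v + 1)/(v + 7)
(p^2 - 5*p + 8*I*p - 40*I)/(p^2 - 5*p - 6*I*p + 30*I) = (p + 8*I)/(p - 6*I)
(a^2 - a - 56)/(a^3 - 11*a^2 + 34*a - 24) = (a^2 - a - 56)/(a^3 - 11*a^2 + 34*a - 24)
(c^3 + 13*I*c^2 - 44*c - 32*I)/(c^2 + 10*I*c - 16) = (c^2 + 5*I*c - 4)/(c + 2*I)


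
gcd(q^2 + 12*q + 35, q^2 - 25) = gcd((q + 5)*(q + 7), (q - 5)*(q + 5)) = q + 5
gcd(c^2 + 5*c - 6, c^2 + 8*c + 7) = 1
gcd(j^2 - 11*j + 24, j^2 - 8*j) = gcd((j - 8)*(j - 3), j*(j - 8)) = j - 8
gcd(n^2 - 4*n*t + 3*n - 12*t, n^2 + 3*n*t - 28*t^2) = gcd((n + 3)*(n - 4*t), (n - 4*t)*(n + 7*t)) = -n + 4*t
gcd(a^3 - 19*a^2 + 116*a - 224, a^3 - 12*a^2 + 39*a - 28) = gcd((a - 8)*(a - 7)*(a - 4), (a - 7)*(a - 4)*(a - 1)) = a^2 - 11*a + 28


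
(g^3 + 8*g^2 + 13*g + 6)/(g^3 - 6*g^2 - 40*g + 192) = (g^2 + 2*g + 1)/(g^2 - 12*g + 32)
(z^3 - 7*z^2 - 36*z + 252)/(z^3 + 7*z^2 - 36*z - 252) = (z - 7)/(z + 7)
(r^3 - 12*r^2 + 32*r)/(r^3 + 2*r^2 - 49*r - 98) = r*(r^2 - 12*r + 32)/(r^3 + 2*r^2 - 49*r - 98)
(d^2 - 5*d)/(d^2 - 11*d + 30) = d/(d - 6)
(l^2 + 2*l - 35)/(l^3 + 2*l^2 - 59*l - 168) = (l - 5)/(l^2 - 5*l - 24)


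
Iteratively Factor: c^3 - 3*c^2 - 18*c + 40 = (c - 5)*(c^2 + 2*c - 8) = (c - 5)*(c + 4)*(c - 2)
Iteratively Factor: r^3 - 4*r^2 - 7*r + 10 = (r - 1)*(r^2 - 3*r - 10) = (r - 1)*(r + 2)*(r - 5)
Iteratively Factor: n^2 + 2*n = (n)*(n + 2)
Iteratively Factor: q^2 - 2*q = (q - 2)*(q)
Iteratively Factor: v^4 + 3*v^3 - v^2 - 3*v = (v - 1)*(v^3 + 4*v^2 + 3*v) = (v - 1)*(v + 1)*(v^2 + 3*v) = v*(v - 1)*(v + 1)*(v + 3)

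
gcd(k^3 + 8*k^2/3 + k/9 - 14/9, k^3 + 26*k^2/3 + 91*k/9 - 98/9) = k^2 + 5*k/3 - 14/9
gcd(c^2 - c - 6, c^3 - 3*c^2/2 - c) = 1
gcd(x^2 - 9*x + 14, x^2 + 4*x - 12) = x - 2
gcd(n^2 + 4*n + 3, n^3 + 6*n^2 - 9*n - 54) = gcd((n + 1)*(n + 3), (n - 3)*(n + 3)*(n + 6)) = n + 3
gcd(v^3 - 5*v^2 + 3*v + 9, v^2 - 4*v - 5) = v + 1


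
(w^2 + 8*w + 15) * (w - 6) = w^3 + 2*w^2 - 33*w - 90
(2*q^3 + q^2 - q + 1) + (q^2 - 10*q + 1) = 2*q^3 + 2*q^2 - 11*q + 2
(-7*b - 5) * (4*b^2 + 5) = -28*b^3 - 20*b^2 - 35*b - 25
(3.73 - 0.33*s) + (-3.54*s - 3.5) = 0.23 - 3.87*s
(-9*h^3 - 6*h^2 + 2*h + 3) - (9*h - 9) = -9*h^3 - 6*h^2 - 7*h + 12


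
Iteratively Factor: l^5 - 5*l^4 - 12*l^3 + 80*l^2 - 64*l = (l + 4)*(l^4 - 9*l^3 + 24*l^2 - 16*l) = (l - 4)*(l + 4)*(l^3 - 5*l^2 + 4*l) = (l - 4)^2*(l + 4)*(l^2 - l) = l*(l - 4)^2*(l + 4)*(l - 1)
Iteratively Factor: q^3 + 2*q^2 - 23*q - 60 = (q + 3)*(q^2 - q - 20) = (q - 5)*(q + 3)*(q + 4)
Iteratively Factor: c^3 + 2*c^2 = (c + 2)*(c^2) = c*(c + 2)*(c)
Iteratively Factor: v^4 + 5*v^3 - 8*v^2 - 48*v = (v - 3)*(v^3 + 8*v^2 + 16*v) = v*(v - 3)*(v^2 + 8*v + 16) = v*(v - 3)*(v + 4)*(v + 4)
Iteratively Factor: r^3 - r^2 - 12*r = (r + 3)*(r^2 - 4*r) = (r - 4)*(r + 3)*(r)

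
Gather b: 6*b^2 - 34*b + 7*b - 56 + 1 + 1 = 6*b^2 - 27*b - 54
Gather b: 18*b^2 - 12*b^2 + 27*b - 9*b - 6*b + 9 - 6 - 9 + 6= 6*b^2 + 12*b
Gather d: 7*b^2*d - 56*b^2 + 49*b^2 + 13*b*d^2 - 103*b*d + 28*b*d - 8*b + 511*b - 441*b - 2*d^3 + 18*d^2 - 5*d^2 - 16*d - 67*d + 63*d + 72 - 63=-7*b^2 + 62*b - 2*d^3 + d^2*(13*b + 13) + d*(7*b^2 - 75*b - 20) + 9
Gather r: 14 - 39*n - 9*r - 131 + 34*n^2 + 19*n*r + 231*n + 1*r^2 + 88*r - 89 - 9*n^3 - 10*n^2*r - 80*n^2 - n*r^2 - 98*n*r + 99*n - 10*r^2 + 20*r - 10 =-9*n^3 - 46*n^2 + 291*n + r^2*(-n - 9) + r*(-10*n^2 - 79*n + 99) - 216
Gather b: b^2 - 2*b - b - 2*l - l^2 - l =b^2 - 3*b - l^2 - 3*l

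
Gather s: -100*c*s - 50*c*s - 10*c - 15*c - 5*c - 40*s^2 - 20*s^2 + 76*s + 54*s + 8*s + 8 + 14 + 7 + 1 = -30*c - 60*s^2 + s*(138 - 150*c) + 30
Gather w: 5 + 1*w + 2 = w + 7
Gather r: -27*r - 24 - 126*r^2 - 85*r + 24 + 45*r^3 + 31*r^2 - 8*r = 45*r^3 - 95*r^2 - 120*r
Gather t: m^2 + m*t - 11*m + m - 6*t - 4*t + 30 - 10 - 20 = m^2 - 10*m + t*(m - 10)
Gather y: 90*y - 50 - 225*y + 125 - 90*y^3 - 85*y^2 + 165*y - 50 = -90*y^3 - 85*y^2 + 30*y + 25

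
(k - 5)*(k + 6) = k^2 + k - 30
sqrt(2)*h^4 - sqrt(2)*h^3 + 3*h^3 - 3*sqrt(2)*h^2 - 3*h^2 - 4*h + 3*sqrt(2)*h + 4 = (h - 1)*(h - sqrt(2))*(h + 2*sqrt(2))*(sqrt(2)*h + 1)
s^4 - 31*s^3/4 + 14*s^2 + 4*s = s*(s - 4)^2*(s + 1/4)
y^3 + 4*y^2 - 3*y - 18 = (y - 2)*(y + 3)^2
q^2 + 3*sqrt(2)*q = q*(q + 3*sqrt(2))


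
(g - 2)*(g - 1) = g^2 - 3*g + 2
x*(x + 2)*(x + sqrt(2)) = x^3 + sqrt(2)*x^2 + 2*x^2 + 2*sqrt(2)*x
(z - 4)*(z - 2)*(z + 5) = z^3 - z^2 - 22*z + 40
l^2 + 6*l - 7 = (l - 1)*(l + 7)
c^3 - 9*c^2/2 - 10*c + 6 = (c - 6)*(c - 1/2)*(c + 2)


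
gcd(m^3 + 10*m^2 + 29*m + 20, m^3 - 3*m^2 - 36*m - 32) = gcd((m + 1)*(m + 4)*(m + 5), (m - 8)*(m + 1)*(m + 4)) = m^2 + 5*m + 4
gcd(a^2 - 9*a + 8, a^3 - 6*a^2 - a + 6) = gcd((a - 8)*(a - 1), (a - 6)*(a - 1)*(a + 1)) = a - 1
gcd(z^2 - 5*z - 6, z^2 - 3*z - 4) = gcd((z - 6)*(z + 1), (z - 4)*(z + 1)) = z + 1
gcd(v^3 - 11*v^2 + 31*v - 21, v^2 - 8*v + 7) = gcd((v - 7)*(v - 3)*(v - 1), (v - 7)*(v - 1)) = v^2 - 8*v + 7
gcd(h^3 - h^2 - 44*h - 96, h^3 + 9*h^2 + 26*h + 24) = h^2 + 7*h + 12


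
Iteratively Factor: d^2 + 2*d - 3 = (d + 3)*(d - 1)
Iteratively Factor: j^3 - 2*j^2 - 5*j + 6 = (j - 3)*(j^2 + j - 2) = (j - 3)*(j + 2)*(j - 1)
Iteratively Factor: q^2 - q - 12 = (q - 4)*(q + 3)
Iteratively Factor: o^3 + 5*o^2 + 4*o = (o + 4)*(o^2 + o) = o*(o + 4)*(o + 1)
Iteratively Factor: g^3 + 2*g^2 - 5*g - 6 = (g + 3)*(g^2 - g - 2) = (g + 1)*(g + 3)*(g - 2)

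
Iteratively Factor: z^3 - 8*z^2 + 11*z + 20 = (z - 5)*(z^2 - 3*z - 4) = (z - 5)*(z - 4)*(z + 1)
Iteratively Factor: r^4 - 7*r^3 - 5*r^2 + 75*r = (r + 3)*(r^3 - 10*r^2 + 25*r) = r*(r + 3)*(r^2 - 10*r + 25) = r*(r - 5)*(r + 3)*(r - 5)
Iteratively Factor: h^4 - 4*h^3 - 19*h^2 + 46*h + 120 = (h - 5)*(h^3 + h^2 - 14*h - 24) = (h - 5)*(h - 4)*(h^2 + 5*h + 6) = (h - 5)*(h - 4)*(h + 3)*(h + 2)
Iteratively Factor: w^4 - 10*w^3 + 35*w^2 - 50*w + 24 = (w - 1)*(w^3 - 9*w^2 + 26*w - 24) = (w - 2)*(w - 1)*(w^2 - 7*w + 12) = (w - 4)*(w - 2)*(w - 1)*(w - 3)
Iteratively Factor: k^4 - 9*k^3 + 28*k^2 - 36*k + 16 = (k - 2)*(k^3 - 7*k^2 + 14*k - 8) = (k - 4)*(k - 2)*(k^2 - 3*k + 2) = (k - 4)*(k - 2)^2*(k - 1)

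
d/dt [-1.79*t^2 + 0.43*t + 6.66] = 0.43 - 3.58*t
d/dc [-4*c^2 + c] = 1 - 8*c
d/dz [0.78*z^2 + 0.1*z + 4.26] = 1.56*z + 0.1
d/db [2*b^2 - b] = 4*b - 1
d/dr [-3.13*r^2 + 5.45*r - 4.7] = 5.45 - 6.26*r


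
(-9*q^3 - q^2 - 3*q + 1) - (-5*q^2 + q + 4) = -9*q^3 + 4*q^2 - 4*q - 3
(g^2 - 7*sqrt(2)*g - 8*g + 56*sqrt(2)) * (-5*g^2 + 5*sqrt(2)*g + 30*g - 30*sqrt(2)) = -5*g^4 + 40*sqrt(2)*g^3 + 70*g^3 - 560*sqrt(2)*g^2 - 310*g^2 + 980*g + 1920*sqrt(2)*g - 3360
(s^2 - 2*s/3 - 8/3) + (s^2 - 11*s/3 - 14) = 2*s^2 - 13*s/3 - 50/3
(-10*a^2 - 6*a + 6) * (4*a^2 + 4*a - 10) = -40*a^4 - 64*a^3 + 100*a^2 + 84*a - 60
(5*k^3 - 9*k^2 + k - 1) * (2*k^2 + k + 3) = 10*k^5 - 13*k^4 + 8*k^3 - 28*k^2 + 2*k - 3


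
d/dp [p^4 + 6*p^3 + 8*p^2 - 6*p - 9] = 4*p^3 + 18*p^2 + 16*p - 6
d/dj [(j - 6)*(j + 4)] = 2*j - 2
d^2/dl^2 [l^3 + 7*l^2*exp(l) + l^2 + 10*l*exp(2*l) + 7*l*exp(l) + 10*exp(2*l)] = 7*l^2*exp(l) + 40*l*exp(2*l) + 35*l*exp(l) + 6*l + 80*exp(2*l) + 28*exp(l) + 2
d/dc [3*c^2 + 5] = 6*c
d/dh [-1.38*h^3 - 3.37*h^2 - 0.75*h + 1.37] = -4.14*h^2 - 6.74*h - 0.75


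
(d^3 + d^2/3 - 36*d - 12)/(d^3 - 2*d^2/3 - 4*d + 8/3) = (3*d^3 + d^2 - 108*d - 36)/(3*d^3 - 2*d^2 - 12*d + 8)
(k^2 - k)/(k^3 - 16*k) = (k - 1)/(k^2 - 16)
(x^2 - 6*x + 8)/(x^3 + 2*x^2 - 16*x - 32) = (x - 2)/(x^2 + 6*x + 8)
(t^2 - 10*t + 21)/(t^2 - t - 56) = (-t^2 + 10*t - 21)/(-t^2 + t + 56)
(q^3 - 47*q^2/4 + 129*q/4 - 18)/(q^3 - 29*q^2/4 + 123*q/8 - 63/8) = 2*(q - 8)/(2*q - 7)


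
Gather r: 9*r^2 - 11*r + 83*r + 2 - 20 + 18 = 9*r^2 + 72*r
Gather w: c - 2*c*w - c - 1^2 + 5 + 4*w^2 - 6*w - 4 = 4*w^2 + w*(-2*c - 6)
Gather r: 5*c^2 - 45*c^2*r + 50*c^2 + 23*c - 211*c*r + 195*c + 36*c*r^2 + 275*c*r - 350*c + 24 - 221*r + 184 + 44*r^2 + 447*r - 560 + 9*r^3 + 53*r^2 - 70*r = 55*c^2 - 132*c + 9*r^3 + r^2*(36*c + 97) + r*(-45*c^2 + 64*c + 156) - 352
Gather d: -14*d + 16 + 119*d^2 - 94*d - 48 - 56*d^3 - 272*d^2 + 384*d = -56*d^3 - 153*d^2 + 276*d - 32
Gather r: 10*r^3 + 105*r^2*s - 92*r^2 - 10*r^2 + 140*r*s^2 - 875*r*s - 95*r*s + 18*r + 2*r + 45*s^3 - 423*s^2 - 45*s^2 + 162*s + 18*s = 10*r^3 + r^2*(105*s - 102) + r*(140*s^2 - 970*s + 20) + 45*s^3 - 468*s^2 + 180*s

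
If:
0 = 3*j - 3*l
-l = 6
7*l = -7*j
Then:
No Solution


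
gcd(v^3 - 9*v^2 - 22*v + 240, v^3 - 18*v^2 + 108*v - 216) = v - 6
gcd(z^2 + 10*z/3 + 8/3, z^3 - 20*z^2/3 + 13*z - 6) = 1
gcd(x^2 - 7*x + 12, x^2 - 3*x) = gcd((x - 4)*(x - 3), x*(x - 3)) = x - 3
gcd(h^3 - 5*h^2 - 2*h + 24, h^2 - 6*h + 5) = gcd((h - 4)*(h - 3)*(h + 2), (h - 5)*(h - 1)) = 1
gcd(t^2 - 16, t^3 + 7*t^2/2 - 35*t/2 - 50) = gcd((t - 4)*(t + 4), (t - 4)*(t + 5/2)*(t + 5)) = t - 4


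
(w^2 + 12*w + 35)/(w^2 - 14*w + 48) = (w^2 + 12*w + 35)/(w^2 - 14*w + 48)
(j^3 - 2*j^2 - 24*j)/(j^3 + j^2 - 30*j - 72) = j/(j + 3)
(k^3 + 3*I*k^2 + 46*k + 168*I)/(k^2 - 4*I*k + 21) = (k^2 + 10*I*k - 24)/(k + 3*I)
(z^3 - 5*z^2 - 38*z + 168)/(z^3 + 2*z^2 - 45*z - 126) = (z - 4)/(z + 3)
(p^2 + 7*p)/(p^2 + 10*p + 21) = p/(p + 3)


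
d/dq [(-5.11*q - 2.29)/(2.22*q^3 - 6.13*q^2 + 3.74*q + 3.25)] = (22.6884*q^3 - 16.0729*q^2 - 28.0754*q - 8.0429)/(4.9284*q^6 - 27.2172*q^5 + 54.1825*q^4 - 31.4224*q^3 - 25.8574*q^2 + 24.31*q + 10.5625)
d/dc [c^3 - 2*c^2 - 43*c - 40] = 3*c^2 - 4*c - 43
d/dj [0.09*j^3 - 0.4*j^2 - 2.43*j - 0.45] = 0.27*j^2 - 0.8*j - 2.43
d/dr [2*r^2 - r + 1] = 4*r - 1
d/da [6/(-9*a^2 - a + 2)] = 6*(18*a + 1)/(9*a^2 + a - 2)^2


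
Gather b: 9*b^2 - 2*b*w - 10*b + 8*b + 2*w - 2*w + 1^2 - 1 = 9*b^2 + b*(-2*w - 2)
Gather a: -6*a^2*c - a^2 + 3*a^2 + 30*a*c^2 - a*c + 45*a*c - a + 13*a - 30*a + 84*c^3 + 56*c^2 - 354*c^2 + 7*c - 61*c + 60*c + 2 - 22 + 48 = a^2*(2 - 6*c) + a*(30*c^2 + 44*c - 18) + 84*c^3 - 298*c^2 + 6*c + 28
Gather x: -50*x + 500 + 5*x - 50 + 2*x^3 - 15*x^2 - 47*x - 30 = 2*x^3 - 15*x^2 - 92*x + 420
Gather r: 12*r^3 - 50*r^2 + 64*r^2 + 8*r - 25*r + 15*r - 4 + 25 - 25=12*r^3 + 14*r^2 - 2*r - 4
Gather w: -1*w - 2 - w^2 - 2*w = -w^2 - 3*w - 2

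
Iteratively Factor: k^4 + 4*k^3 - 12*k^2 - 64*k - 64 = (k + 2)*(k^3 + 2*k^2 - 16*k - 32) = (k + 2)*(k + 4)*(k^2 - 2*k - 8) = (k + 2)^2*(k + 4)*(k - 4)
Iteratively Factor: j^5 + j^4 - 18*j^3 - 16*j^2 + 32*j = (j - 4)*(j^4 + 5*j^3 + 2*j^2 - 8*j) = (j - 4)*(j + 4)*(j^3 + j^2 - 2*j) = j*(j - 4)*(j + 4)*(j^2 + j - 2) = j*(j - 4)*(j - 1)*(j + 4)*(j + 2)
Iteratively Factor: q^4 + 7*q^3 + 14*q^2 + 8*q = (q + 2)*(q^3 + 5*q^2 + 4*q) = q*(q + 2)*(q^2 + 5*q + 4) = q*(q + 1)*(q + 2)*(q + 4)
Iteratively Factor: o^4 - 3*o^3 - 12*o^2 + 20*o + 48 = (o - 3)*(o^3 - 12*o - 16) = (o - 3)*(o + 2)*(o^2 - 2*o - 8) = (o - 4)*(o - 3)*(o + 2)*(o + 2)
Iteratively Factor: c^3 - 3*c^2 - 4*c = (c + 1)*(c^2 - 4*c) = c*(c + 1)*(c - 4)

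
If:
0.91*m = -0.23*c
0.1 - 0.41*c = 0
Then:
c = 0.24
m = -0.06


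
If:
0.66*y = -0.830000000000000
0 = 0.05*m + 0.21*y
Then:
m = 5.28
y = -1.26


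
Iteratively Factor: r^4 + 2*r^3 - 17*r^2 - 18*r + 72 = (r - 3)*(r^3 + 5*r^2 - 2*r - 24) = (r - 3)*(r - 2)*(r^2 + 7*r + 12) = (r - 3)*(r - 2)*(r + 4)*(r + 3)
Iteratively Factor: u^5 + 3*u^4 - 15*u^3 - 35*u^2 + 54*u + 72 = (u - 3)*(u^4 + 6*u^3 + 3*u^2 - 26*u - 24) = (u - 3)*(u + 4)*(u^3 + 2*u^2 - 5*u - 6) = (u - 3)*(u + 1)*(u + 4)*(u^2 + u - 6) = (u - 3)*(u - 2)*(u + 1)*(u + 4)*(u + 3)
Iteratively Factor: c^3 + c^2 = (c + 1)*(c^2) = c*(c + 1)*(c)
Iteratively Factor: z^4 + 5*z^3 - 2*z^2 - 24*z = (z)*(z^3 + 5*z^2 - 2*z - 24) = z*(z + 3)*(z^2 + 2*z - 8) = z*(z + 3)*(z + 4)*(z - 2)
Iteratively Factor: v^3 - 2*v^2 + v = (v - 1)*(v^2 - v) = (v - 1)^2*(v)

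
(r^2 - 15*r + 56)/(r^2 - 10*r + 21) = (r - 8)/(r - 3)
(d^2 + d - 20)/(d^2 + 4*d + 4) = (d^2 + d - 20)/(d^2 + 4*d + 4)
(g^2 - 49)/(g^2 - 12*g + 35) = (g + 7)/(g - 5)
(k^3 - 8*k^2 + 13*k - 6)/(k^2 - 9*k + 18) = (k^2 - 2*k + 1)/(k - 3)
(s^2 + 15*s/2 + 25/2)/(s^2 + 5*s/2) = (s + 5)/s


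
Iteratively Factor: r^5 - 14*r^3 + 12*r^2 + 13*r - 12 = (r + 4)*(r^4 - 4*r^3 + 2*r^2 + 4*r - 3) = (r - 3)*(r + 4)*(r^3 - r^2 - r + 1) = (r - 3)*(r - 1)*(r + 4)*(r^2 - 1) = (r - 3)*(r - 1)*(r + 1)*(r + 4)*(r - 1)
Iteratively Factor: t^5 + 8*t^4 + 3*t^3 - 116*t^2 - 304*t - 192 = (t - 4)*(t^4 + 12*t^3 + 51*t^2 + 88*t + 48) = (t - 4)*(t + 4)*(t^3 + 8*t^2 + 19*t + 12) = (t - 4)*(t + 4)^2*(t^2 + 4*t + 3) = (t - 4)*(t + 1)*(t + 4)^2*(t + 3)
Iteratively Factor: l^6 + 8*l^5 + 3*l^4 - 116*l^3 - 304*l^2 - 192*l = (l + 4)*(l^5 + 4*l^4 - 13*l^3 - 64*l^2 - 48*l) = l*(l + 4)*(l^4 + 4*l^3 - 13*l^2 - 64*l - 48) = l*(l + 1)*(l + 4)*(l^3 + 3*l^2 - 16*l - 48) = l*(l + 1)*(l + 3)*(l + 4)*(l^2 - 16) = l*(l - 4)*(l + 1)*(l + 3)*(l + 4)*(l + 4)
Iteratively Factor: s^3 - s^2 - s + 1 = (s - 1)*(s^2 - 1) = (s - 1)*(s + 1)*(s - 1)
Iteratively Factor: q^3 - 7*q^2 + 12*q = (q)*(q^2 - 7*q + 12) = q*(q - 3)*(q - 4)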